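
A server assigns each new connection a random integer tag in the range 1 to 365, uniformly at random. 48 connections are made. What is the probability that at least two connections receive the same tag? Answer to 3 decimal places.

It's easier to compute the probability that all 48 are distinct.
P(all distinct) = 365/365 · 364/365 · ··· · 318/365 ≈ 0.039.
So the probability of at least one match is 1 − 0.039 = 0.961.

0.961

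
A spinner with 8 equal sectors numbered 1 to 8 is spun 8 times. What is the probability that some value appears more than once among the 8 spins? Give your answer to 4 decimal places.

0.9976

P(all 8 different) = 8/8 · 7/8 · ··· · 1/8 ≈ 0.0024.
P(at least two equal) = 1 − 0.0024 = 0.9976.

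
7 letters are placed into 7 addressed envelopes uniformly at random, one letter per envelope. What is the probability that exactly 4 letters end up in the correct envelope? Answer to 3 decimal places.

0.014

Choose which 4 of the 7 are fixed: C(7,4) = 35 ways.
The remaining 3 must have no fixed point: D(3) = 2.
P = 35·2/5040 = 1/72 ≈ 0.014.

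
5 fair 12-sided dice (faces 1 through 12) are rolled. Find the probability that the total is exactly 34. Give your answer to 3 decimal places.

There are 12^5 = 248832 equally likely outcomes.
The number of ordered 5-tuples from {1,…,12} summing to 34 is 12255.
P(sum = 34) = 12255/248832 = 4085/82944 ≈ 0.049.

0.049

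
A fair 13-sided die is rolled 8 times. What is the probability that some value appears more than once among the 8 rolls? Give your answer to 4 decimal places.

0.9364

P(all 8 different) = 13/13 · 12/13 · ··· · 6/13 ≈ 0.0636.
P(at least two equal) = 1 − 0.0636 = 0.9364.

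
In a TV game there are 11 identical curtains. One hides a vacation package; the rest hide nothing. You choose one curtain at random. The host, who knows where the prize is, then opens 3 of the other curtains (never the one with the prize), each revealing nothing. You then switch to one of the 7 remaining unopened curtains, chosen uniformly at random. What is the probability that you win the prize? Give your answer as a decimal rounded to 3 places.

Your original curtain holds the prize with probability 1/11, so the other 10 collectively hold it with probability 10/11.
The host can always find 3 empty curtains to open, so the reveals don't change that 10/11; it is now spread over the 7 remaining unopened curtains.
P(win by switching) = (10/11) · (1/7) = 10/77 ≈ 0.130.

0.130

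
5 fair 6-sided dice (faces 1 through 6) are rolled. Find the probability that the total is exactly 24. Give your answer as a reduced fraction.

205/7776

There are 6^5 = 7776 equally likely outcomes.
The number of ordered 5-tuples from {1,…,6} summing to 24 is 205.
P(sum = 24) = 205/7776.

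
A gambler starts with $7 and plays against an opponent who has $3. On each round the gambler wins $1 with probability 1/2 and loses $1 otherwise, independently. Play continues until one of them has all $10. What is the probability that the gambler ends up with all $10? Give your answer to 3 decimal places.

With a fair step, P(i) = ½P(i−1) + ½P(i+1) with P(0)=0, P(10)=1 has the linear solution P(i) = i/10.
P(7) = 7/10 ≈ 0.700.

0.700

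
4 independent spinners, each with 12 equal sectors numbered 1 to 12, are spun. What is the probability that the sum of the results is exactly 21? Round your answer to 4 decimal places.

0.0442

There are 12^4 = 20736 equally likely outcomes.
The number of ordered 4-tuples from {1,…,12} summing to 21 is 916.
P(sum = 21) = 916/20736 = 229/5184 ≈ 0.0442.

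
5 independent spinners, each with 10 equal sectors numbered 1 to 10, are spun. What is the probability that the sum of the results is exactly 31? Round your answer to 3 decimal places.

0.053

There are 10^5 = 100000 equally likely outcomes.
The number of ordered 5-tuples from {1,…,10} summing to 31 is 5280.
P(sum = 31) = 5280/100000 = 33/625 ≈ 0.053.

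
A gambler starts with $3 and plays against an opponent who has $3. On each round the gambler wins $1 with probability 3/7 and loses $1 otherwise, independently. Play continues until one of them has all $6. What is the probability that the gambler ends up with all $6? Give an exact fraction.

27/91

Let r = q/p = (4/7)/(3/7) = 4/3. The recurrence P(i) = p·P(i+1) + q·P(i−1) with P(0)=0, P(6)=1 gives P(i) = (1 − r^i)/(1 − r^6).
P(3) = (1 − (4/3)^3) / (1 − (4/3)^6) = 27/91.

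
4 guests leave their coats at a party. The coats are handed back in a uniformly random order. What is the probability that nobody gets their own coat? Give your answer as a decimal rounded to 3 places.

0.375

This is the derangement probability: permutations of 4 with no fixed point.
D(4) = 4! · (1 − 1/1! + 1/2! − ··· + (−1)^4/4!) = 9.
P = 9/24 = 3/8 ≈ 0.375.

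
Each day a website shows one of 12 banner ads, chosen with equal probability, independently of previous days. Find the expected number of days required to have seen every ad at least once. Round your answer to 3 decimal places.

After i distinct types are collected, each trial gives a new one with probability (12−i)/12, so the expected wait for the next new type is 12/(12−i).
E = 12/12 + 12/11 + 12/10 + 12/9 + 12/8 + 12/7 + 12/6 + 12/5 + 12/4 + 12/3 + 12/2 + 12/1 = 86021/2310 ≈ 37.239.

37.239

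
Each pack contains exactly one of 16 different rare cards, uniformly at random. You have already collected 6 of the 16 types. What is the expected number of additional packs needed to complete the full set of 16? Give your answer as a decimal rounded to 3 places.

Starting from 6 distinct types, each trial gives a new one with probability (16−i)/16 when i types are held, so the wait for the next new type is 16/(16−i).
E = 16/10 + 16/9 + 16/8 + 16/7 + 16/6 + 16/5 + 16/4 + 16/3 + 16/2 + 16/1 = 14762/315 ≈ 46.863.

46.863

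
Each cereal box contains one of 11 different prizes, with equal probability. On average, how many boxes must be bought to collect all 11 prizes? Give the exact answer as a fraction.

After i distinct types are collected, each trial gives a new one with probability (11−i)/11, so the expected wait for the next new type is 11/(11−i).
E = 11/11 + 11/10 + 11/9 + 11/8 + 11/7 + 11/6 + 11/5 + 11/4 + 11/3 + 11/2 + 11/1 = 83711/2520.

83711/2520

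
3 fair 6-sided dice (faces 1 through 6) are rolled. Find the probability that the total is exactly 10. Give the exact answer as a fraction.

1/8

There are 6^3 = 216 equally likely outcomes.
The number of ordered 3-tuples from {1,…,6} summing to 10 is 27.
P(sum = 10) = 27/216 = 1/8.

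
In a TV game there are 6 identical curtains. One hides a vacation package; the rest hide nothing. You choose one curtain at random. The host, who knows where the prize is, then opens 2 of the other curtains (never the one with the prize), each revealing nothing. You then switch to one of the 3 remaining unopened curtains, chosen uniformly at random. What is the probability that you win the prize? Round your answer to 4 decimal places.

Your original curtain holds the prize with probability 1/6, so the other 5 collectively hold it with probability 5/6.
The host can always find 2 empty curtains to open, so the reveals don't change that 5/6; it is now spread over the 3 remaining unopened curtains.
P(win by switching) = (5/6) · (1/3) = 5/18 ≈ 0.2778.

0.2778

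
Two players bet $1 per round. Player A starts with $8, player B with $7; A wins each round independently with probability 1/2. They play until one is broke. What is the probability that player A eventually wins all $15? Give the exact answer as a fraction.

With a fair step, P(i) = ½P(i−1) + ½P(i+1) with P(0)=0, P(15)=1 has the linear solution P(i) = i/15.
P(8) = 8/15.

8/15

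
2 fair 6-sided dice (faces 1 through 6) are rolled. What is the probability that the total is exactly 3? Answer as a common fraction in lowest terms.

1/18

There are 6^2 = 36 equally likely outcomes.
The number of ordered 2-tuples from {1,…,6} summing to 3 is 2.
P(sum = 3) = 2/36 = 1/18.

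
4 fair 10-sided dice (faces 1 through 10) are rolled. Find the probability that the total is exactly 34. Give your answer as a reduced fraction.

There are 10^4 = 10000 equally likely outcomes.
The number of ordered 4-tuples from {1,…,10} summing to 34 is 84.
P(sum = 34) = 84/10000 = 21/2500.

21/2500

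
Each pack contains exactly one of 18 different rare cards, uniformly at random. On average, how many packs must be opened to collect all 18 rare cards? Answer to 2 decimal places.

62.91

After i distinct types are collected, each trial gives a new one with probability (18−i)/18, so the expected wait for the next new type is 18/(18−i).
E = 18/18 + 18/17 + 18/16 + 18/15 + 18/14 + 18/13 + 18/12 + 18/11 + 18/10 + 18/9 + 18/8 + 18/7 + 18/6 + 18/5 + 18/4 + 18/3 + 18/2 + 18/1 = 42822903/680680 ≈ 62.91.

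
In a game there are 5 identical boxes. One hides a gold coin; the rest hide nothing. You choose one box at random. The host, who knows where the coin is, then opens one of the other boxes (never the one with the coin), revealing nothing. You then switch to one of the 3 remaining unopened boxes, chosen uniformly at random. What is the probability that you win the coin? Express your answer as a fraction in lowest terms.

4/15

Your original box holds the coin with probability 1/5, so the other 4 collectively hold it with probability 4/5.
The host can always find an empty box to open, so this doesn't change that 4/5; it is now spread over the 3 remaining unopened boxes.
P(win by switching) = (4/5) · (1/3) = 4/15.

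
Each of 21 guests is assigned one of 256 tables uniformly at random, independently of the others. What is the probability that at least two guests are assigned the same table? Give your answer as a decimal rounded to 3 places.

0.570

It's easier to compute the probability that all 21 are distinct.
P(all distinct) = 256/256 · 255/256 · ··· · 236/256 ≈ 0.430.
So the probability of at least one match is 1 − 0.430 = 0.570.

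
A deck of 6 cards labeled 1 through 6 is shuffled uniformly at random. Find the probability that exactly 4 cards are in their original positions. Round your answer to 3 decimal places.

Choose which 4 of the 6 are fixed: C(6,4) = 15 ways.
The remaining 2 must have no fixed point: D(2) = 1.
P = 15·1/720 = 1/48 ≈ 0.021.

0.021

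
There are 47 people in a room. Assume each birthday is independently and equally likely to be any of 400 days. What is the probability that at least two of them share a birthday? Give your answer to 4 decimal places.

0.9400

It's easier to compute the probability that all 47 are distinct.
P(all distinct) = 400/400 · 399/400 · ··· · 354/400 ≈ 0.0600.
So the probability of at least one match is 1 − 0.0600 = 0.9400.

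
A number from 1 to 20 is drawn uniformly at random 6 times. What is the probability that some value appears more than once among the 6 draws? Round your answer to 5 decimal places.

P(all 6 different) = 20/20 · 19/20 · ··· · 15/20 ≈ 0.43605.
P(at least two equal) = 1 − 0.43605 = 0.56395.

0.56395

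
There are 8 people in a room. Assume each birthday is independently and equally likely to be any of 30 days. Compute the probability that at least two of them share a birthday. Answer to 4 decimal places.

0.6403

It's easier to compute the probability that all 8 are distinct.
P(all distinct) = 30/30 · 29/30 · ··· · 23/30 ≈ 0.3597.
So the probability of at least one match is 1 − 0.3597 = 0.6403.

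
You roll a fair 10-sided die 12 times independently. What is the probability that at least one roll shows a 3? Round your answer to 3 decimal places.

P(no roll shows a 3) = (9/10)^12 ≈ 0.282.
P(at least one) = 1 − 0.282 = 0.718.

0.718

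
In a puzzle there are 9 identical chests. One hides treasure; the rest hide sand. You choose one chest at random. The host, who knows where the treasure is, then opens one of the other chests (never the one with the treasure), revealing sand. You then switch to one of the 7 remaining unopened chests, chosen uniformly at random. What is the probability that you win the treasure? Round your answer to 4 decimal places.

Your original chest holds the treasure with probability 1/9, so the other 8 collectively hold it with probability 8/9.
The host can always find an empty chest to open, so this doesn't change that 8/9; it is now spread over the 7 remaining unopened chests.
P(win by switching) = (8/9) · (1/7) = 8/63 ≈ 0.1270.

0.1270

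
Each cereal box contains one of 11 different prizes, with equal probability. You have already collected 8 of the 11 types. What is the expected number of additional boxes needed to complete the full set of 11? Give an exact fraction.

Starting from 8 distinct types, each trial gives a new one with probability (11−i)/11 when i types are held, so the wait for the next new type is 11/(11−i).
E = 11/3 + 11/2 + 11/1 = 121/6.

121/6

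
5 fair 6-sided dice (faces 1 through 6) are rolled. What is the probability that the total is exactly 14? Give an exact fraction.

There are 6^5 = 7776 equally likely outcomes.
The number of ordered 5-tuples from {1,…,6} summing to 14 is 540.
P(sum = 14) = 540/7776 = 5/72.

5/72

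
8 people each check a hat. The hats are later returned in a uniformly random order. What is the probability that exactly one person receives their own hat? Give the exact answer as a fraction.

103/280

Choose which one is fixed: C(8,1) = 8 ways.
The remaining 7 must have no fixed point: D(7) = 1854.
P = 8·1854/40320 = 103/280.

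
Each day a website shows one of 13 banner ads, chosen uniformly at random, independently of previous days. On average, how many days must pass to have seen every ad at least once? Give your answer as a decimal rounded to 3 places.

After i distinct types are collected, each trial gives a new one with probability (13−i)/13, so the expected wait for the next new type is 13/(13−i).
E = 13/13 + 13/12 + 13/11 + 13/10 + 13/9 + 13/8 + 13/7 + 13/6 + 13/5 + 13/4 + 13/3 + 13/2 + 13/1 = 1145993/27720 ≈ 41.342.

41.342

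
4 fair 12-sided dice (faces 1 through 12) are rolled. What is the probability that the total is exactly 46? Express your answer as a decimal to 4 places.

0.0005

There are 12^4 = 20736 equally likely outcomes.
The number of ordered 4-tuples from {1,…,12} summing to 46 is 10.
P(sum = 46) = 10/20736 = 5/10368 ≈ 0.0005.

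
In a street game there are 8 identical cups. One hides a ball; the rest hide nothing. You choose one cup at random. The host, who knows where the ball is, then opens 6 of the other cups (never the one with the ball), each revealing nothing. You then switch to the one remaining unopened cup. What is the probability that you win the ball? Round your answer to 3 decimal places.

Your original cup holds the ball with probability 1/8, so the other 7 collectively hold it with probability 7/8.
The host can always find 6 empty cups to open, so the reveals don't change that 7/8; it is now spread over the 1 remaining unopened cup.
P(win by switching) = (7/8) · (1/1) = 7/8 ≈ 0.875.

0.875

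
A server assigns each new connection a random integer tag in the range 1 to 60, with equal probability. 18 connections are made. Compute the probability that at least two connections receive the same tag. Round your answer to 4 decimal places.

0.9417

It's easier to compute the probability that all 18 are distinct.
P(all distinct) = 60/60 · 59/60 · ··· · 43/60 ≈ 0.0583.
So the probability of at least one match is 1 − 0.0583 = 0.9417.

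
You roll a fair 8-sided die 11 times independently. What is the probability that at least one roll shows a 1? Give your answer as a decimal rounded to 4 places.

0.7698

P(no roll shows a 1) = (7/8)^11 ≈ 0.2302.
P(at least one) = 1 − 0.2302 = 0.7698.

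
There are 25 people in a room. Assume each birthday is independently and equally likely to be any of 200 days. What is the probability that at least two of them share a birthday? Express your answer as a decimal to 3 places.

It's easier to compute the probability that all 25 are distinct.
P(all distinct) = 200/200 · 199/200 · ··· · 176/200 ≈ 0.209.
So the probability of at least one match is 1 − 0.209 = 0.791.

0.791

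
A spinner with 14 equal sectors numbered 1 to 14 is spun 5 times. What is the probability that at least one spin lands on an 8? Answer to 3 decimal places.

0.310

P(no spin lands on an 8) = (13/14)^5 ≈ 0.690.
P(at least one) = 1 − 0.690 = 0.310.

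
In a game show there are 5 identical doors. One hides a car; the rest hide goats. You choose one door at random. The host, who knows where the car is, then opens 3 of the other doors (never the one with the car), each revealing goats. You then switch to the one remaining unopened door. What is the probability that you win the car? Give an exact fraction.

Your original door holds the car with probability 1/5, so the other 4 collectively hold it with probability 4/5.
The host can always find 3 empty doors to open, so the reveals don't change that 4/5; it is now spread over the 1 remaining unopened door.
P(win by switching) = (4/5) · (1/1) = 4/5.

4/5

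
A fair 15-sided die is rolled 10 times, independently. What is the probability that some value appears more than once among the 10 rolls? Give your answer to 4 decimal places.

0.9811

P(all 10 different) = 15/15 · 14/15 · ··· · 6/15 ≈ 0.0189.
P(at least two equal) = 1 − 0.0189 = 0.9811.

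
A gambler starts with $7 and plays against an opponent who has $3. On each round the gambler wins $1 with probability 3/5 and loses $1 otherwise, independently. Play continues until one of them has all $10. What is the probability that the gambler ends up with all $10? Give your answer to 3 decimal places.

Let r = q/p = (2/5)/(3/5) = 2/3. The recurrence P(i) = p·P(i+1) + q·P(i−1) with P(0)=0, P(10)=1 gives P(i) = (1 − r^i)/(1 − r^10).
P(7) = (1 − (2/3)^7) / (1 − (2/3)^10) = 55593/58025 ≈ 0.958.

0.958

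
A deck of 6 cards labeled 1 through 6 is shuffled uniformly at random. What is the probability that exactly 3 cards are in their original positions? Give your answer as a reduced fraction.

1/18

Choose which 3 of the 6 are fixed: C(6,3) = 20 ways.
The remaining 3 must have no fixed point: D(3) = 2.
P = 20·2/720 = 1/18.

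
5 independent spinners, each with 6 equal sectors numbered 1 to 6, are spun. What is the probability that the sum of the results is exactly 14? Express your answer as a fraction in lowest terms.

There are 6^5 = 7776 equally likely outcomes.
The number of ordered 5-tuples from {1,…,6} summing to 14 is 540.
P(sum = 14) = 540/7776 = 5/72.

5/72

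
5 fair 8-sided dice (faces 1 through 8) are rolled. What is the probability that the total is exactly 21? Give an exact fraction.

595/8192

There are 8^5 = 32768 equally likely outcomes.
The number of ordered 5-tuples from {1,…,8} summing to 21 is 2380.
P(sum = 21) = 2380/32768 = 595/8192.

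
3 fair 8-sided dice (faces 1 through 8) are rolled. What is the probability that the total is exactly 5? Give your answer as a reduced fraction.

3/256

There are 8^3 = 512 equally likely outcomes.
The number of ordered 3-tuples from {1,…,8} summing to 5 is 6.
P(sum = 5) = 6/512 = 3/256.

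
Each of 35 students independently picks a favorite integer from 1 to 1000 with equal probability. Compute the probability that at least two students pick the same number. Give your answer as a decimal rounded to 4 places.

It's easier to compute the probability that all 35 are distinct.
P(all distinct) = 1000/1000 · 999/1000 · ··· · 966/1000 ≈ 0.5477.
So the probability of at least one match is 1 − 0.5477 = 0.4523.

0.4523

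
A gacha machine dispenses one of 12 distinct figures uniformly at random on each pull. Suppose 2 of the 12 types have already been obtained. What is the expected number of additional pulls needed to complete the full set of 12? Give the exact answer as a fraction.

7381/210

Starting from 2 distinct types, each trial gives a new one with probability (12−i)/12 when i types are held, so the wait for the next new type is 12/(12−i).
E = 12/10 + 12/9 + 12/8 + 12/7 + 12/6 + 12/5 + 12/4 + 12/3 + 12/2 + 12/1 = 7381/210.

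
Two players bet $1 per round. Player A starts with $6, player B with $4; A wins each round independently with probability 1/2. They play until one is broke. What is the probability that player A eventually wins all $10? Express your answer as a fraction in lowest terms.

3/5

With a fair step, P(i) = ½P(i−1) + ½P(i+1) with P(0)=0, P(10)=1 has the linear solution P(i) = i/10.
P(6) = 6/10 = 3/5.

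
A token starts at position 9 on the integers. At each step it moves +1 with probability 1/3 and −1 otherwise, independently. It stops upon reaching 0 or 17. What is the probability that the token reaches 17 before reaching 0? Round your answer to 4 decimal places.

0.0039

Let r = q/p = (2/3)/(1/3) = 2. The recurrence P(i) = p·P(i+1) + q·P(i−1) with P(0)=0, P(17)=1 gives P(i) = (1 − r^i)/(1 − r^17).
P(9) = (1 − (2)^9) / (1 − (2)^17) = 511/131071 ≈ 0.0039.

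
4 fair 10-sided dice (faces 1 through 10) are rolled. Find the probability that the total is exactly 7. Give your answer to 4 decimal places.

0.0020

There are 10^4 = 10000 equally likely outcomes.
The number of ordered 4-tuples from {1,…,10} summing to 7 is 20.
P(sum = 7) = 20/10000 = 1/500 ≈ 0.0020.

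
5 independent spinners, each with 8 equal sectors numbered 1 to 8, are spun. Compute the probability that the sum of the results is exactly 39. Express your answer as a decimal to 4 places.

There are 8^5 = 32768 equally likely outcomes.
The number of ordered 5-tuples from {1,…,8} summing to 39 is 5.
P(sum = 39) = 5/32768 ≈ 0.0002.

0.0002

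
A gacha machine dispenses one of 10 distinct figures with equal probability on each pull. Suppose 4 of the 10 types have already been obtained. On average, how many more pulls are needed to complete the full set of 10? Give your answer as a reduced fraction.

Starting from 4 distinct types, each trial gives a new one with probability (10−i)/10 when i types are held, so the wait for the next new type is 10/(10−i).
E = 10/6 + 10/5 + 10/4 + 10/3 + 10/2 + 10/1 = 49/2.

49/2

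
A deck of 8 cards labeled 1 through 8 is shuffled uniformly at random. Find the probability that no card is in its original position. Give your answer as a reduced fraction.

This is the derangement probability: permutations of 8 with no fixed point.
D(8) = 8! · (1 − 1/1! + 1/2! − ··· + (−1)^8/8!) = 14833.
P = 14833/40320 = 2119/5760.

2119/5760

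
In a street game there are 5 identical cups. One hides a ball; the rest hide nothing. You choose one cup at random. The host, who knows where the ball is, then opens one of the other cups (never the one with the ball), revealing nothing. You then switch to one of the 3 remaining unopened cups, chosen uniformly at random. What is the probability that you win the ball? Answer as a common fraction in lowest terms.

4/15

Your original cup holds the ball with probability 1/5, so the other 4 collectively hold it with probability 4/5.
The host can always find an empty cup to open, so this doesn't change that 4/5; it is now spread over the 3 remaining unopened cups.
P(win by switching) = (4/5) · (1/3) = 4/15.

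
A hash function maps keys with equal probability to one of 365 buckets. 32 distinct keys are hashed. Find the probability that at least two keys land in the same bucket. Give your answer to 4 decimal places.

0.7533

It's easier to compute the probability that all 32 are distinct.
P(all distinct) = 365/365 · 364/365 · ··· · 334/365 ≈ 0.2467.
So the probability of at least one match is 1 − 0.2467 = 0.7533.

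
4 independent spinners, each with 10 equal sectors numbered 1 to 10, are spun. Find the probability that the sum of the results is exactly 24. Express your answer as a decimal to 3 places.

There are 10^4 = 10000 equally likely outcomes.
The number of ordered 4-tuples from {1,…,10} summing to 24 is 633.
P(sum = 24) = 633/10000 ≈ 0.063.

0.063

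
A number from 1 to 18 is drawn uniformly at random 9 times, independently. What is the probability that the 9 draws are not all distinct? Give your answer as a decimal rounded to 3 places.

P(all 9 different) = 18/18 · 17/18 · ··· · 10/18 ≈ 0.089.
P(at least two equal) = 1 − 0.089 = 0.911.

0.911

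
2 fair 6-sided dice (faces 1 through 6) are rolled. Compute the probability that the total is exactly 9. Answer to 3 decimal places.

0.111

There are 6^2 = 36 equally likely outcomes.
The number of ordered 2-tuples from {1,…,6} summing to 9 is 4.
P(sum = 9) = 4/36 = 1/9 ≈ 0.111.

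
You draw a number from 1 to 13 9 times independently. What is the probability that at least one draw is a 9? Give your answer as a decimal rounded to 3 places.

0.513

P(no draw is a 9) = (12/13)^9 ≈ 0.487.
P(at least one) = 1 − 0.487 = 0.513.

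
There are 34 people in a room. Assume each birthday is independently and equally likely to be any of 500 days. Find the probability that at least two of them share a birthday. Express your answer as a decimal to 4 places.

It's easier to compute the probability that all 34 are distinct.
P(all distinct) = 500/500 · 499/500 · ··· · 467/500 ≈ 0.3173.
So the probability of at least one match is 1 − 0.3173 = 0.6827.

0.6827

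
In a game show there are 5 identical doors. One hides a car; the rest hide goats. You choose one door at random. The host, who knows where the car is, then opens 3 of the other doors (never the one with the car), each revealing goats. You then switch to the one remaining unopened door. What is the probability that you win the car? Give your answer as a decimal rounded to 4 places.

0.8000

Your original door holds the car with probability 1/5, so the other 4 collectively hold it with probability 4/5.
The host can always find 3 empty doors to open, so the reveals don't change that 4/5; it is now spread over the 1 remaining unopened door.
P(win by switching) = (4/5) · (1/1) = 4/5 ≈ 0.8000.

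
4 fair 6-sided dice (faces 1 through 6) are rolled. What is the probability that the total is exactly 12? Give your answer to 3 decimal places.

There are 6^4 = 1296 equally likely outcomes.
The number of ordered 4-tuples from {1,…,6} summing to 12 is 125.
P(sum = 12) = 125/1296 ≈ 0.096.

0.096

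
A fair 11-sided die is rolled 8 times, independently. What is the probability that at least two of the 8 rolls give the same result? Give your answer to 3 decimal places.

0.969

P(all 8 different) = 11/11 · 10/11 · ··· · 4/11 ≈ 0.031.
P(at least two equal) = 1 − 0.031 = 0.969.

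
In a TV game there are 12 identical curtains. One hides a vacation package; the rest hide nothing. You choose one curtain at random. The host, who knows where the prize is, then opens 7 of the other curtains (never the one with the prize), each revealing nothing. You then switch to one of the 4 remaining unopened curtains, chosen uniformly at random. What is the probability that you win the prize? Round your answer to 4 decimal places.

0.2292

Your original curtain holds the prize with probability 1/12, so the other 11 collectively hold it with probability 11/12.
The host can always find 7 empty curtains to open, so the reveals don't change that 11/12; it is now spread over the 4 remaining unopened curtains.
P(win by switching) = (11/12) · (1/4) = 11/48 ≈ 0.2292.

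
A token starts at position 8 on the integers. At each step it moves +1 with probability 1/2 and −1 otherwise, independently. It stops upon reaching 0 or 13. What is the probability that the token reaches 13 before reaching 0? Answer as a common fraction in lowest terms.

8/13

With a fair step, P(i) = ½P(i−1) + ½P(i+1) with P(0)=0, P(13)=1 has the linear solution P(i) = i/13.
P(8) = 8/13.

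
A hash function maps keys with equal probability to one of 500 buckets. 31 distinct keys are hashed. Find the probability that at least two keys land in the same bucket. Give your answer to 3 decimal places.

0.613

It's easier to compute the probability that all 31 are distinct.
P(all distinct) = 500/500 · 499/500 · ··· · 470/500 ≈ 0.387.
So the probability of at least one match is 1 − 0.387 = 0.613.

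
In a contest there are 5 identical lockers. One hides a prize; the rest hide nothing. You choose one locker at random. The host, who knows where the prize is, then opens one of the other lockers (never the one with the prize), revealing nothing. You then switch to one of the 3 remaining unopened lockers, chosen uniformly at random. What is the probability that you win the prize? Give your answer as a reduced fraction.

Your original locker holds the prize with probability 1/5, so the other 4 collectively hold it with probability 4/5.
The host can always find an empty locker to open, so this doesn't change that 4/5; it is now spread over the 3 remaining unopened lockers.
P(win by switching) = (4/5) · (1/3) = 4/15.

4/15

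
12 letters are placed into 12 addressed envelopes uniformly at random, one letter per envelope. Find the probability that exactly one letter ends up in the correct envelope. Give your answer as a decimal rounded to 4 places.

0.3679

Choose which one is fixed: C(12,1) = 12 ways.
The remaining 11 must have no fixed point: D(11) = 14684570.
P = 12·14684570/479001600 = 1468457/3991680 ≈ 0.3679.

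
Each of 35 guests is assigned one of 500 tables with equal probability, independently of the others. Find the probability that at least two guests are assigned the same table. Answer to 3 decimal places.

0.704

It's easier to compute the probability that all 35 are distinct.
P(all distinct) = 500/500 · 499/500 · ··· · 466/500 ≈ 0.296.
So the probability of at least one match is 1 − 0.296 = 0.704.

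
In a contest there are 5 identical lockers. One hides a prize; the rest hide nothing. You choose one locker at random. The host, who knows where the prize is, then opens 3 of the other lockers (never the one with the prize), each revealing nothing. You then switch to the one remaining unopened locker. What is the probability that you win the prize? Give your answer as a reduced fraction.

Your original locker holds the prize with probability 1/5, so the other 4 collectively hold it with probability 4/5.
The host can always find 3 empty lockers to open, so the reveals don't change that 4/5; it is now spread over the 1 remaining unopened locker.
P(win by switching) = (4/5) · (1/1) = 4/5.

4/5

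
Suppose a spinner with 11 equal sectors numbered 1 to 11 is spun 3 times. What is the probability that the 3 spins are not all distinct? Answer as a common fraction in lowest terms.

31/121

P(all 3 different) = 11/11 · 10/11 · ··· · 9/11 = 90/121.
P(at least two equal) = 1 − 90/121 = 31/121.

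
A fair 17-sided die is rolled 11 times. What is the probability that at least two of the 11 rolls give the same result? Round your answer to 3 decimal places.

0.986

P(all 11 different) = 17/17 · 16/17 · ··· · 7/17 ≈ 0.014.
P(at least two equal) = 1 − 0.014 = 0.986.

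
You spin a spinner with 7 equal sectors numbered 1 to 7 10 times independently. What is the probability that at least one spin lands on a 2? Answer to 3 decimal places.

P(no spin lands on a 2) = (6/7)^10 ≈ 0.214.
P(at least one) = 1 − 0.214 = 0.786.

0.786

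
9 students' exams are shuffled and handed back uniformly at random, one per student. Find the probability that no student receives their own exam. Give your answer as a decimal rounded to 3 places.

This is the derangement probability: permutations of 9 with no fixed point.
D(9) = 9! · (1 − 1/1! + 1/2! − ··· + (−1)^9/9!) = 133496.
P = 133496/362880 = 16687/45360 ≈ 0.368.

0.368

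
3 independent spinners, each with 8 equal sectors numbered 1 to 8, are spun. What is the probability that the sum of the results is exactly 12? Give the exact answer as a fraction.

There are 8^3 = 512 equally likely outcomes.
The number of ordered 3-tuples from {1,…,8} summing to 12 is 46.
P(sum = 12) = 46/512 = 23/256.

23/256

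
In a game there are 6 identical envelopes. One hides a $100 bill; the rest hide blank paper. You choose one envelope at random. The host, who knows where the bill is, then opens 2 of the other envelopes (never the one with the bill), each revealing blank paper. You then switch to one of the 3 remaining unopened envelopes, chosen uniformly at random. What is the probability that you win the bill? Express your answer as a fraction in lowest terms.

Your original envelope holds the bill with probability 1/6, so the other 5 collectively hold it with probability 5/6.
The host can always find 2 empty envelopes to open, so the reveals don't change that 5/6; it is now spread over the 3 remaining unopened envelopes.
P(win by switching) = (5/6) · (1/3) = 5/18.

5/18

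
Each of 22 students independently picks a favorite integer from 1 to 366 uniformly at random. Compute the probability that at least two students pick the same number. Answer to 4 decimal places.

0.4748

It's easier to compute the probability that all 22 are distinct.
P(all distinct) = 366/366 · 365/366 · ··· · 345/366 ≈ 0.5252.
So the probability of at least one match is 1 − 0.5252 = 0.4748.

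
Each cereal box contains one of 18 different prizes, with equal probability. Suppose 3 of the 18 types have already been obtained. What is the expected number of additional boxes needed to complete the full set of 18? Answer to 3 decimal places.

Starting from 3 distinct types, each trial gives a new one with probability (18−i)/18 when i types are held, so the wait for the next new type is 18/(18−i).
E = 18/15 + 18/14 + 18/13 + 18/12 + 18/11 + 18/10 + 18/9 + 18/8 + 18/7 + 18/6 + 18/5 + 18/4 + 18/3 + 18/2 + 18/1 = 1195757/20020 ≈ 59.728.

59.728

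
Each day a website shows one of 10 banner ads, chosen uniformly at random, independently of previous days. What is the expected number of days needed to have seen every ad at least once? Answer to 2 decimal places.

29.29

After i distinct types are collected, each trial gives a new one with probability (10−i)/10, so the expected wait for the next new type is 10/(10−i).
E = 10/10 + 10/9 + 10/8 + 10/7 + 10/6 + 10/5 + 10/4 + 10/3 + 10/2 + 10/1 = 7381/252 ≈ 29.29.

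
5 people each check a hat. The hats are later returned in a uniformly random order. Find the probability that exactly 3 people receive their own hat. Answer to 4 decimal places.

Choose which 3 of the 5 are fixed: C(5,3) = 10 ways.
The remaining 2 must have no fixed point: D(2) = 1.
P = 10·1/120 = 1/12 ≈ 0.0833.

0.0833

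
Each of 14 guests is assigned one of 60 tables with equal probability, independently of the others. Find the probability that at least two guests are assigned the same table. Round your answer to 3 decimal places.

0.807

It's easier to compute the probability that all 14 are distinct.
P(all distinct) = 60/60 · 59/60 · ··· · 47/60 ≈ 0.193.
So the probability of at least one match is 1 − 0.193 = 0.807.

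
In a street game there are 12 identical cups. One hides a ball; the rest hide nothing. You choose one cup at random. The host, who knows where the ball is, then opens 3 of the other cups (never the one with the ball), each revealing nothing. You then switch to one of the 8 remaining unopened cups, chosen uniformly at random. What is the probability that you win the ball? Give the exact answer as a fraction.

Your original cup holds the ball with probability 1/12, so the other 11 collectively hold it with probability 11/12.
The host can always find 3 empty cups to open, so the reveals don't change that 11/12; it is now spread over the 8 remaining unopened cups.
P(win by switching) = (11/12) · (1/8) = 11/96.

11/96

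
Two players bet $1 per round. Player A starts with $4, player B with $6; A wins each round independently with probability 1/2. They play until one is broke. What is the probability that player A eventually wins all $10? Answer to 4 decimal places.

With a fair step, P(i) = ½P(i−1) + ½P(i+1) with P(0)=0, P(10)=1 has the linear solution P(i) = i/10.
P(4) = 4/10 = 2/5 ≈ 0.4000.

0.4000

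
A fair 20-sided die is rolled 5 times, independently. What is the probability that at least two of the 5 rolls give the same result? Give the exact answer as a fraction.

2093/5000

P(all 5 different) = 20/20 · 19/20 · ··· · 16/20 = 2907/5000.
P(at least two equal) = 1 − 2907/5000 = 2093/5000.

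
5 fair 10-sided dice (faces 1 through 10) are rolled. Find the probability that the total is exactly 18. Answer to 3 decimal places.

0.022

There are 10^5 = 100000 equally likely outcomes.
The number of ordered 5-tuples from {1,…,10} summing to 18 is 2205.
P(sum = 18) = 2205/100000 = 441/20000 ≈ 0.022.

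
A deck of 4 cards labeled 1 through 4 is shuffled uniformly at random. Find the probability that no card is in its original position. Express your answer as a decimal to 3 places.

0.375

This is the derangement probability: permutations of 4 with no fixed point.
D(4) = 4! · (1 − 1/1! + 1/2! − ··· + (−1)^4/4!) = 9.
P = 9/24 = 3/8 ≈ 0.375.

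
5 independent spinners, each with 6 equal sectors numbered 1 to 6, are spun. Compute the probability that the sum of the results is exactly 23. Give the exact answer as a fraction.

305/7776

There are 6^5 = 7776 equally likely outcomes.
The number of ordered 5-tuples from {1,…,6} summing to 23 is 305.
P(sum = 23) = 305/7776.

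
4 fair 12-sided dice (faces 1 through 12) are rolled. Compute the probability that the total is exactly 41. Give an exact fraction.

5/864

There are 12^4 = 20736 equally likely outcomes.
The number of ordered 4-tuples from {1,…,12} summing to 41 is 120.
P(sum = 41) = 120/20736 = 5/864.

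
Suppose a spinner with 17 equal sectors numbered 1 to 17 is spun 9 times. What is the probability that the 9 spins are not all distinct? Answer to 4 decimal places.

P(all 9 different) = 17/17 · 16/17 · ··· · 9/17 ≈ 0.0744.
P(at least two equal) = 1 − 0.0744 = 0.9256.

0.9256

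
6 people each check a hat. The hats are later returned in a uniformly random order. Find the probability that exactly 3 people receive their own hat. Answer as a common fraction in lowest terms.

Choose which 3 of the 6 are fixed: C(6,3) = 20 ways.
The remaining 3 must have no fixed point: D(3) = 2.
P = 20·2/720 = 1/18.

1/18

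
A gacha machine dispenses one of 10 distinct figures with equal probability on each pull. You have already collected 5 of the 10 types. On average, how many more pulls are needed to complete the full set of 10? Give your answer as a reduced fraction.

Starting from 5 distinct types, each trial gives a new one with probability (10−i)/10 when i types are held, so the wait for the next new type is 10/(10−i).
E = 10/5 + 10/4 + 10/3 + 10/2 + 10/1 = 137/6.

137/6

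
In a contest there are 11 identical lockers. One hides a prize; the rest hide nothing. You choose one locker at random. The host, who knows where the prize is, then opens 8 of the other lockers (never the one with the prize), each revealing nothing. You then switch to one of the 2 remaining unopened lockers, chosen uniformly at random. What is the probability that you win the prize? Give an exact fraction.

Your original locker holds the prize with probability 1/11, so the other 10 collectively hold it with probability 10/11.
The host can always find 8 empty lockers to open, so the reveals don't change that 10/11; it is now spread over the 2 remaining unopened lockers.
P(win by switching) = (10/11) · (1/2) = 5/11.

5/11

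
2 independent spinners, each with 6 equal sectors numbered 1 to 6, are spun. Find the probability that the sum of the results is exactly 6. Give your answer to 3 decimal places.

0.139

There are 6^2 = 36 equally likely outcomes.
The number of ordered 2-tuples from {1,…,6} summing to 6 is 5.
P(sum = 6) = 5/36 ≈ 0.139.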